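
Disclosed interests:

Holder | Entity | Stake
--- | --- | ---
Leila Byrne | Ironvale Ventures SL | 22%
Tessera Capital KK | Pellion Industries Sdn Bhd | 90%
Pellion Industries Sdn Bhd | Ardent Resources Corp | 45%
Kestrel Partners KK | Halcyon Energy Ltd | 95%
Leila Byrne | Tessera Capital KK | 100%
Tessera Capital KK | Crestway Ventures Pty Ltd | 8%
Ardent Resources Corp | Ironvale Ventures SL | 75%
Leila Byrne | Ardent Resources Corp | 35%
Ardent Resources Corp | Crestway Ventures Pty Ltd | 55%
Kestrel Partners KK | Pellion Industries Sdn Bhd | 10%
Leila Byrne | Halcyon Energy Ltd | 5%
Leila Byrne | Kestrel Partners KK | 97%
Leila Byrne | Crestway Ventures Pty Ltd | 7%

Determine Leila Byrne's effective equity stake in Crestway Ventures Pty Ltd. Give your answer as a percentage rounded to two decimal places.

58.93%

Leila reaches Crestway along 5 paths.
Direct stake: 7% = 7%.
Via Kestrel → Pellion → Ardent: 97% × 10% × 45% × 55% = 2.40075%.
Via Tessera → Pellion → Ardent: 100% × 90% × 45% × 55% = 22.275%.
Via Ardent: 35% × 55% = 19.25%.
Via Tessera: 100% × 8% = 8%.
Total: 7% + 2.40075% + 22.275% + 19.25% + 8% = 58.92575%.
Rounded: 58.93%.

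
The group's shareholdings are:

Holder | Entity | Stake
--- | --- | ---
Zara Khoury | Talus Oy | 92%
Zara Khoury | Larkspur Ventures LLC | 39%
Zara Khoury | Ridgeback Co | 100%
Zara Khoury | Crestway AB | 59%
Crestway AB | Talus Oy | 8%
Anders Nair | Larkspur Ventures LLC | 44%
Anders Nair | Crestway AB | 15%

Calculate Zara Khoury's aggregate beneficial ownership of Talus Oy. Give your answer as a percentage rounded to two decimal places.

96.72%

Zara reaches Talus along 2 paths.
Via Crestway: 59% × 8% = 4.72%.
Direct stake: 92% = 92%.
Total: 4.72% + 92% = 96.72%.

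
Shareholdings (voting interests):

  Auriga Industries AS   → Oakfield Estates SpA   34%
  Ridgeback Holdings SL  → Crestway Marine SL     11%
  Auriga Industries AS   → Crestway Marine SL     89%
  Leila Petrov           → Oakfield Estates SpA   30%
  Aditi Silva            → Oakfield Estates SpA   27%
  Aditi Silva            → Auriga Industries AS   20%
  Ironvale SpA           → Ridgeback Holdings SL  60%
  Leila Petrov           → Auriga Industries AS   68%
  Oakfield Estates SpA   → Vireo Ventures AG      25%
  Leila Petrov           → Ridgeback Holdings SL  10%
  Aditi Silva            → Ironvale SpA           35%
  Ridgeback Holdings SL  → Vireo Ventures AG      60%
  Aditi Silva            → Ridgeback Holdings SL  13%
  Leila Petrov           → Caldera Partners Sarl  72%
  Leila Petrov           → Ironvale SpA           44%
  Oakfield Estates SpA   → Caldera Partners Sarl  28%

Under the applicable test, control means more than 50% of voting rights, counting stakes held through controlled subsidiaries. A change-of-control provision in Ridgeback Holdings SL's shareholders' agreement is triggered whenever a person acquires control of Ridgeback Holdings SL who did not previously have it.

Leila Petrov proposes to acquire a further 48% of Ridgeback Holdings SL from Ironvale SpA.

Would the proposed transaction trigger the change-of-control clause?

The purchase adds only to Leila's holdings (Ironvale's stake shrinks), so Leila is the only person who could newly come to control Ridgeback.
Leila holds 68% of Auriga, so Leila controls Auriga.
Auriga and Leila together hold 34% + 30% = 64% of Oakfield, so Leila controls Oakfield.
Auriga holds 89% of Crestway, so Leila controls Crestway.
Leila and Oakfield together hold 72% + 28% = 100% of Caldera, so Leila controls Caldera.
In Ridgeback, Leila's side holds only 10%, not > 50%.
So before the transaction, Leila does not control Ridgeback.
After the purchase, Leila's direct stake in Ridgeback rises to 10% + 48% = 58%, and Ironvale's stake falls to 12%.
Leila holds 58% of Ridgeback, so Leila controls Ridgeback.
Leila did not control Ridgeback before and does after, so the clause is triggered.

Yes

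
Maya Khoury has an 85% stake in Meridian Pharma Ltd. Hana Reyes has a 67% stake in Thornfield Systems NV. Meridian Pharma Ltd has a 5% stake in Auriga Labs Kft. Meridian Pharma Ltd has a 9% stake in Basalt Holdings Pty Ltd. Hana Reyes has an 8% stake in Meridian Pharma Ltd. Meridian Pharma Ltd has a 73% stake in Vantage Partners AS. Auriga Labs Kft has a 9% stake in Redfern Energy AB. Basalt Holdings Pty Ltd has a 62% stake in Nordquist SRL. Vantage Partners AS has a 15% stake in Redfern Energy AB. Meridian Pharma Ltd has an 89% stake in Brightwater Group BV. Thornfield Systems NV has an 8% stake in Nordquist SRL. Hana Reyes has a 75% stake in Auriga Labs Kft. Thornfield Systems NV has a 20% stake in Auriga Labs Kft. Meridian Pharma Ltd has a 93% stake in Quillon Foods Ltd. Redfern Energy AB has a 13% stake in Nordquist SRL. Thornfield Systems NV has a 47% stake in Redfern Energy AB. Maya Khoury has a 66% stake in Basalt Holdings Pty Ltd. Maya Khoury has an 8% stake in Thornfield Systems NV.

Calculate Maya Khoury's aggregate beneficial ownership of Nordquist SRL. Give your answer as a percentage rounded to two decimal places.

48.07%

Maya reaches Nordquist along 7 paths.
Via Basalt: 66% × 62% = 40.92%.
Via Meridian → Basalt: 85% × 9% × 62% = 4.743%.
Via Thornfield: 8% × 8% = 0.64%.
Via Meridian → Vantage → Redfern: 85% × 73% × 15% × 13% = 1.209975%.
Via Meridian → Auriga → Redfern: 85% × 5% × 9% × 13% = 0.049725%.
Via Thornfield → Auriga → Redfern: 8% × 20% × 9% × 13% = 0.01872%.
Via Thornfield → Redfern: 8% × 47% × 13% = 0.4888%.
Total: 40.92% + 4.743% + 0.64% + 1.209975% + 0.049725% + 0.01872% + 0.4888% = 48.07022%.
Rounded: 48.07%.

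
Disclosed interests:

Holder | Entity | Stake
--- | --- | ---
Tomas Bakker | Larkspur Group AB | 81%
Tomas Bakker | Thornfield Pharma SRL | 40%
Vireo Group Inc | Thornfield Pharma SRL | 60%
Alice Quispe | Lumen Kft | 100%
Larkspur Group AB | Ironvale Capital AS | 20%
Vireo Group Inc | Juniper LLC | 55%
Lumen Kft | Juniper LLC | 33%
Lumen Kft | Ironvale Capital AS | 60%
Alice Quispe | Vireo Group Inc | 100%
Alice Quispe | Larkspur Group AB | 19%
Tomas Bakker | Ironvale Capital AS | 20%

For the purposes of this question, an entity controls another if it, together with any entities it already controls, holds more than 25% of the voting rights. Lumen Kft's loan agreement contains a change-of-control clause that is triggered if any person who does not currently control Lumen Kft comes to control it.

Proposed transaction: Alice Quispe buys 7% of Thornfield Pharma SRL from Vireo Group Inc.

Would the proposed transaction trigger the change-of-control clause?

No

The purchase adds only to Alice's holdings (Vireo's stake shrinks), so Alice is the only person who could newly come to control Lumen.
Alice holds 100% of Lumen, so Alice controls Lumen.
So Alice already controls Lumen before the transaction.
After the purchase, Alice holds 7% of Thornfield directly, and Vireo's stake falls to 53%.
Alice controlled Lumen already, so this is not a new person acquiring control; every other person's position is unchanged or reduced.
No new person acquires control, so the clause is not triggered.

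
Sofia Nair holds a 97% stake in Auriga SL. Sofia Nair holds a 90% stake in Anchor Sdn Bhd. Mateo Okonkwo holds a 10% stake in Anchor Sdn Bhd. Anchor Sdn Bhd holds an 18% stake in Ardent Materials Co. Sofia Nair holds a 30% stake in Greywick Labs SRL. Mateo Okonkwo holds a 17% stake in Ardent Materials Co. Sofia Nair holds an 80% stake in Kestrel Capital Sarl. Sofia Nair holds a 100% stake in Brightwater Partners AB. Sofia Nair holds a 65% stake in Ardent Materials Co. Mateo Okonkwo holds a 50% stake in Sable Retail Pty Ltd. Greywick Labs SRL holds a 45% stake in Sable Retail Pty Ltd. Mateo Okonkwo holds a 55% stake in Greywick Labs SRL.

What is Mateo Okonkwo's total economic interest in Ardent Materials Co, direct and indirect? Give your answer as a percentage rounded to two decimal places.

18.80%

Mateo reaches Ardent along 2 paths.
Via Anchor: 10% × 18% = 1.8%.
Direct stake: 17% = 17%.
Total: 1.8% + 17% = 18.8%.
Rounded: 18.80%.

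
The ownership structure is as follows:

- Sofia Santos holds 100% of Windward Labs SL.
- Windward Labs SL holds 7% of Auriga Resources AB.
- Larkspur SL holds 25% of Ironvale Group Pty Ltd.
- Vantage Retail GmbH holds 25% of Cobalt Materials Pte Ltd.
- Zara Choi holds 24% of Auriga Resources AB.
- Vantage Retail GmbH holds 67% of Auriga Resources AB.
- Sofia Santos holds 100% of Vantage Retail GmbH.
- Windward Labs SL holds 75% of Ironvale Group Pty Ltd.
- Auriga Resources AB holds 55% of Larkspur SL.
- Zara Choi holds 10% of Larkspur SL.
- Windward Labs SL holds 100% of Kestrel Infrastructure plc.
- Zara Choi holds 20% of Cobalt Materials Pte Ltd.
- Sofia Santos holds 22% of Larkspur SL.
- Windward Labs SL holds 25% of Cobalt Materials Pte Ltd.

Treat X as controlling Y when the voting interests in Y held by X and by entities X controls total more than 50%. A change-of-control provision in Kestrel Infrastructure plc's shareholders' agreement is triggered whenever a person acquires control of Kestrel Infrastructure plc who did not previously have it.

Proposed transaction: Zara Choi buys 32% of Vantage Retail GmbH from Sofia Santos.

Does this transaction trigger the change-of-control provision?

No

The purchase adds only to Zara's holdings (Sofia's stake shrinks), so Zara is the only person who could newly come to control Kestrel.
Zara's largest direct stake is 24% in Auriga, which does not meet the threshold, so Zara controls no company.
Neither Zara nor any entity Zara controls holds any voting interest in Kestrel.
So before the transaction, Zara does not control Kestrel.
After the purchase, Zara holds 32% of Vantage directly, and Sofia's stake falls to 68%.
Zara's side now holds 32% of Vantage, not > 50%, so Zara still does not control Vantage.
After the transaction, neither Zara nor any entity Zara controls holds a voting interest in Kestrel, so Zara still does not control it.
No new person acquires control, so the clause is not triggered.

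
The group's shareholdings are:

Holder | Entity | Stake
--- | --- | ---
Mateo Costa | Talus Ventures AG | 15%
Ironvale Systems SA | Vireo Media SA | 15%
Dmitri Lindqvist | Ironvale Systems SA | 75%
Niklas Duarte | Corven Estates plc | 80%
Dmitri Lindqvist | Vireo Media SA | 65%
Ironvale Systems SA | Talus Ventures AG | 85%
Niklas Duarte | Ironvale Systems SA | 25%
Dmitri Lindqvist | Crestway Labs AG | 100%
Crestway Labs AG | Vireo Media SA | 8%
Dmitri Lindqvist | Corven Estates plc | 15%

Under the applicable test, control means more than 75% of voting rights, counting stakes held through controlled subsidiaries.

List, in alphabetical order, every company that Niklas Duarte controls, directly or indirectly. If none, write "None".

Niklas holds 80% of Corven, so Niklas controls Corven.
No other company's threshold is met.

Corven Estates plc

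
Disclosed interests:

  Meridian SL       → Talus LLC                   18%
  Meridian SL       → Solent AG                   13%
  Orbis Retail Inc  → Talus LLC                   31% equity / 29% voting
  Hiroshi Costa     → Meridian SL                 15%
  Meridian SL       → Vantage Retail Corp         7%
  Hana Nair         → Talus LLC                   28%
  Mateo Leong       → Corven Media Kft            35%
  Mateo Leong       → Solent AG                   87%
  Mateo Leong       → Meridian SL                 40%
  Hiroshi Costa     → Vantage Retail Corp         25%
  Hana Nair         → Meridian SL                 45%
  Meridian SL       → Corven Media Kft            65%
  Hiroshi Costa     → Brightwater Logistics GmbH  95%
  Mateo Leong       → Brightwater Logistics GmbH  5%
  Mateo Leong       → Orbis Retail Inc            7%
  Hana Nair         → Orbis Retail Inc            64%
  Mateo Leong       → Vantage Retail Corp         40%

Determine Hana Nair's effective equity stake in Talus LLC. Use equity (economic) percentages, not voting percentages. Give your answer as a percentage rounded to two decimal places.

Hana reaches Talus along 3 paths.
Direct stake: 28% = 28%.
Via Orbis: 64% × 31% = 19.84%.
Via Meridian: 45% × 18% = 8.1%.
Total: 28% + 19.84% + 8.1% = 55.94%.

55.94%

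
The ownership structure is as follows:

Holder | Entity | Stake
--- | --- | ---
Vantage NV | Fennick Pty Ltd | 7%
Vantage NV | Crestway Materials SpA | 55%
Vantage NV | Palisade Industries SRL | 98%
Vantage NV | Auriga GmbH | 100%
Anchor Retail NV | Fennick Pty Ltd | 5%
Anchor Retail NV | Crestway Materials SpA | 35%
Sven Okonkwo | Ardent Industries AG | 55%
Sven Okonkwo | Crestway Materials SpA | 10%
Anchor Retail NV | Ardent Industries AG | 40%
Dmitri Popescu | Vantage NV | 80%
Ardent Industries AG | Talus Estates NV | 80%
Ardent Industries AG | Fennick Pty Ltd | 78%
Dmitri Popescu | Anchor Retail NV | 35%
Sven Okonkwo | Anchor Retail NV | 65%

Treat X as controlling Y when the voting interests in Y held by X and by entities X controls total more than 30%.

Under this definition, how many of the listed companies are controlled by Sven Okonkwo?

Sven holds 65% of Anchor, so Sven controls Anchor.
Anchor and Sven together hold 35% + 10% = 45% of Crestway, so Sven controls Crestway.
Anchor and Sven together hold 40% + 55% = 95% of Ardent, so Sven controls Ardent.
Ardent and Anchor together hold 78% + 5% = 83% of Fennick, so Sven controls Fennick.
Ardent holds 80% of Talus, so Sven controls Talus.
No other company's threshold is met.
Sven controls 5 companies.

5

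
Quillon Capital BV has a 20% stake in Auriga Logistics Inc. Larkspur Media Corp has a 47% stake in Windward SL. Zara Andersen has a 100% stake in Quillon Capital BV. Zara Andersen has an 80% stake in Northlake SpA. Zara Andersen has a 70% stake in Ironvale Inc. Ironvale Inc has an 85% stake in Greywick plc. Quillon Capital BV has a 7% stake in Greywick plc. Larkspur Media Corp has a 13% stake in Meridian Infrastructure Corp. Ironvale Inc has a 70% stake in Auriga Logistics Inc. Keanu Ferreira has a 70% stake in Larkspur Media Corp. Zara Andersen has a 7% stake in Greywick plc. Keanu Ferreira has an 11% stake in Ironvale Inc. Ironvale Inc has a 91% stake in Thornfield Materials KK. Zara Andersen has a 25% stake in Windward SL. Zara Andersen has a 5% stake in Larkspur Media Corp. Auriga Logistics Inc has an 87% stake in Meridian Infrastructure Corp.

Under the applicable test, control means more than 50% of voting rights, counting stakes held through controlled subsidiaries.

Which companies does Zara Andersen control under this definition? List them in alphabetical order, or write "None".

Zara holds 100% of Quillon, so Zara controls Quillon.
Zara holds 70% of Ironvale, so Zara controls Ironvale.
Ironvale holds 91% of Thornfield, so Zara controls Thornfield.
Quillon and Ironvale together hold 20% + 70% = 90% of Auriga, so Zara controls Auriga.
Auriga holds 87% of Meridian, so Zara controls Meridian.
Ironvale and Zara and Quillon together hold 85% + 7% + 7% = 99% of Greywick, so Zara controls Greywick.
Zara holds 80% of Northlake, so Zara controls Northlake.
No other company's threshold is met.

Auriga Logistics Inc, Greywick plc, Ironvale Inc, Meridian Infrastructure Corp, Northlake SpA, Quillon Capital BV, Thornfield Materials KK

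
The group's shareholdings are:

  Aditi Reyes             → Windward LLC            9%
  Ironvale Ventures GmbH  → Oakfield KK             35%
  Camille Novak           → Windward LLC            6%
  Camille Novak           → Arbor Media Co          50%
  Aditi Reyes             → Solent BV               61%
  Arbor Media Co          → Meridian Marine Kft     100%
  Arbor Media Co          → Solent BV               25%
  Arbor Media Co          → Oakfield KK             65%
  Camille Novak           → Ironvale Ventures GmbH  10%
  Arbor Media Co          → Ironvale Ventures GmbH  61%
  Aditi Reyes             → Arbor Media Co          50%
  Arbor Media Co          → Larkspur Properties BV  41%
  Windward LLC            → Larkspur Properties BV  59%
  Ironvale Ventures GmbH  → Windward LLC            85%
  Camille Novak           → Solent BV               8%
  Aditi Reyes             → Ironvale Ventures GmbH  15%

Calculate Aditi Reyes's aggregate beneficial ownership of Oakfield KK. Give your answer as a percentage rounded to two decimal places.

48.43%

Aditi reaches Oakfield along 3 paths.
Via Arbor: 50% × 65% = 32.5%.
Via Arbor → Ironvale: 50% × 61% × 35% = 10.675%.
Via Ironvale: 15% × 35% = 5.25%.
Total: 32.5% + 10.675% + 5.25% = 48.425%.
Rounded: 48.43%.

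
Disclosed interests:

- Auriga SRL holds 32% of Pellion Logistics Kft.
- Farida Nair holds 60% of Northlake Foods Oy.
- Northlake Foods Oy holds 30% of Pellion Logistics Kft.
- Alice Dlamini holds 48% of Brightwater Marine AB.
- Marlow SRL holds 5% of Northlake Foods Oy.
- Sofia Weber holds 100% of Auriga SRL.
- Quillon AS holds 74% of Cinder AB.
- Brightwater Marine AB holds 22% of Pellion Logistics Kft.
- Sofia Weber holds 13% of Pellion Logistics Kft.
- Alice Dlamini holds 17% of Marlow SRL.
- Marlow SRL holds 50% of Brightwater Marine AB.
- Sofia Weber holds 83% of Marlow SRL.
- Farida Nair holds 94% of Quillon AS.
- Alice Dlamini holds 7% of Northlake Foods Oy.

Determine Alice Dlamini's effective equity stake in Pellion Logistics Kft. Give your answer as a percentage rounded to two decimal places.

14.79%

Alice reaches Pellion along 4 paths.
Via Northlake: 7% × 30% = 2.1%.
Via Marlow → Northlake: 17% × 5% × 30% = 0.255%.
Via Marlow → Brightwater: 17% × 50% × 22% = 1.87%.
Via Brightwater: 48% × 22% = 10.56%.
Total: 2.1% + 0.255% + 1.87% + 10.56% = 14.785%.
Rounded: 14.79%.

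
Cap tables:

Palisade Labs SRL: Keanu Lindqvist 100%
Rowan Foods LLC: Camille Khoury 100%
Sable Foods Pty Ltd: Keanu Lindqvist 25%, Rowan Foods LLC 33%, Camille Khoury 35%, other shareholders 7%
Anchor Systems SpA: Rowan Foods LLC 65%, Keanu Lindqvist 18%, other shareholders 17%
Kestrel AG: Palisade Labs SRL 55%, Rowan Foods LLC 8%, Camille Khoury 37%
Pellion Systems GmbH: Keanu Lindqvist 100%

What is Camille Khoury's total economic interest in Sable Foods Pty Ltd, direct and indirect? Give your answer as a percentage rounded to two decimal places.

Camille reaches Sable along 2 paths.
Via Rowan: 100% × 33% = 33%.
Direct stake: 35% = 35%.
Total: 33% + 35% = 68%.
Rounded: 68.00%.

68.00%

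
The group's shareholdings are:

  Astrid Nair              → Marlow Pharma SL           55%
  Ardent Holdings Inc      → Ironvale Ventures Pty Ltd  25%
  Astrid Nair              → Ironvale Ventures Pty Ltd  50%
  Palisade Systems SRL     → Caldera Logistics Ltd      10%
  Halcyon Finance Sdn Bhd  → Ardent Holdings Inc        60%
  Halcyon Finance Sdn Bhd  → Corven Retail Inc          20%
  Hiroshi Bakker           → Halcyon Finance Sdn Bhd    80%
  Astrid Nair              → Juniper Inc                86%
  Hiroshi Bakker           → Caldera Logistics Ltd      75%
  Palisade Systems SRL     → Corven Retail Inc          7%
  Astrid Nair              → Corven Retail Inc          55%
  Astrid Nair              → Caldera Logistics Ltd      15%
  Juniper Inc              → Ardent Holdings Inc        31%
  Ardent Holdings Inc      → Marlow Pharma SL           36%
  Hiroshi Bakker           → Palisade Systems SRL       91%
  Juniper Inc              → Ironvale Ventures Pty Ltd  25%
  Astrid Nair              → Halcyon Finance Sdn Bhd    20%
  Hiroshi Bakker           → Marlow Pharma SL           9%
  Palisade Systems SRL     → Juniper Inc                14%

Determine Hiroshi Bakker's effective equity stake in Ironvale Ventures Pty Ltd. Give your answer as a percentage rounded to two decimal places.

16.17%

Hiroshi reaches Ironvale along 3 paths.
Via Palisade → Juniper: 91% × 14% × 25% = 3.185%.
Via Halcyon → Ardent: 80% × 60% × 25% = 12%.
Via Palisade → Juniper → Ardent: 91% × 14% × 31% × 25% = 0.98735%.
Total: 3.185% + 12% + 0.98735% = 16.17235%.
Rounded: 16.17%.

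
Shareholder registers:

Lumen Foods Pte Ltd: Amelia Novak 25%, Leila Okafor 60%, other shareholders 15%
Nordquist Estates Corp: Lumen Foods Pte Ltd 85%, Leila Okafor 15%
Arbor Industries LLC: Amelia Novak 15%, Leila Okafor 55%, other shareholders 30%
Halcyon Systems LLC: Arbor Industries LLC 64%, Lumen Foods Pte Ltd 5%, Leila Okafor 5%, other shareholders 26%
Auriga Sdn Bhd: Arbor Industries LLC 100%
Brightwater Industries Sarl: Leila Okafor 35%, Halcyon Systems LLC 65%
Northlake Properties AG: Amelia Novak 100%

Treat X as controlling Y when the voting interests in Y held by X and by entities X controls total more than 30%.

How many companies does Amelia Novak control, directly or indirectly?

Amelia holds 100% of Northlake, so Amelia controls Northlake.
No other company's threshold is met.
Amelia controls 1 company.

1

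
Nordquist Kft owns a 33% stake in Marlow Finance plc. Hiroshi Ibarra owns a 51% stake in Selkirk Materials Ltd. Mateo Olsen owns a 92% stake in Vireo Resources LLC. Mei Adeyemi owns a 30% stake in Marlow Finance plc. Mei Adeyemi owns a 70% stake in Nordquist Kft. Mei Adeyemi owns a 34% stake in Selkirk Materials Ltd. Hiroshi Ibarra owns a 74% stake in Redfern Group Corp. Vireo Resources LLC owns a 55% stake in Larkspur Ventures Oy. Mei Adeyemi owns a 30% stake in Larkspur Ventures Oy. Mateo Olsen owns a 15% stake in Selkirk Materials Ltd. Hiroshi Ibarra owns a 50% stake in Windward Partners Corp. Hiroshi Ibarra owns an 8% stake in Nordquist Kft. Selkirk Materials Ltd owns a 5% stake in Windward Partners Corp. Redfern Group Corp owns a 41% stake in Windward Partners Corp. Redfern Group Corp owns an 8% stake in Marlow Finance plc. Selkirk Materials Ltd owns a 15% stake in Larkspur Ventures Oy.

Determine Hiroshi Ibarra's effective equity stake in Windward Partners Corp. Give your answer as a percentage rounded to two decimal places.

82.89%

Hiroshi reaches Windward along 3 paths.
Via Redfern: 74% × 41% = 30.34%.
Via Selkirk: 51% × 5% = 2.55%.
Direct stake: 50% = 50%.
Total: 30.34% + 2.55% + 50% = 82.89%.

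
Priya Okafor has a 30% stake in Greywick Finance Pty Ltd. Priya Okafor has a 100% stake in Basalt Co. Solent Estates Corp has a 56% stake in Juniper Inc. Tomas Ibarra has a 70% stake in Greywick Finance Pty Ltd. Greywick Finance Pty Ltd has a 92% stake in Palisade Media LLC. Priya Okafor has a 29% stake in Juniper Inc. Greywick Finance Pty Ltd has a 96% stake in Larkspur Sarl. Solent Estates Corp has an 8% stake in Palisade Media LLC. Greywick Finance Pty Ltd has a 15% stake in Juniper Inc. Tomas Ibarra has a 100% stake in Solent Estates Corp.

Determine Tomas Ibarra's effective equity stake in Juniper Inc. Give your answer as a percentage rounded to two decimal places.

Tomas reaches Juniper along 2 paths.
Via Solent: 100% × 56% = 56%.
Via Greywick: 70% × 15% = 10.5%.
Total: 56% + 10.5% = 66.5%.
Rounded: 66.50%.

66.50%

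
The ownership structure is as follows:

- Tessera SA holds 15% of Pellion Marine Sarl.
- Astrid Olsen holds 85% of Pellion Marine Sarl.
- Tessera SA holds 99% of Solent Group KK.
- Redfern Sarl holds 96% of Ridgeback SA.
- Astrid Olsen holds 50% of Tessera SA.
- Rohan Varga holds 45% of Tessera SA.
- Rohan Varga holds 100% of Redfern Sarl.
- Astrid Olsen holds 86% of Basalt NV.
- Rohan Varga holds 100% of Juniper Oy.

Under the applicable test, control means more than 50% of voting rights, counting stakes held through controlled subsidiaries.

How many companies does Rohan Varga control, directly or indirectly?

Rohan holds 100% of Juniper, so Rohan controls Juniper.
Rohan holds 100% of Redfern, so Rohan controls Redfern.
Redfern holds 96% of Ridgeback, so Rohan controls Ridgeback.
No other company's threshold is met.
Rohan controls 3 companies.

3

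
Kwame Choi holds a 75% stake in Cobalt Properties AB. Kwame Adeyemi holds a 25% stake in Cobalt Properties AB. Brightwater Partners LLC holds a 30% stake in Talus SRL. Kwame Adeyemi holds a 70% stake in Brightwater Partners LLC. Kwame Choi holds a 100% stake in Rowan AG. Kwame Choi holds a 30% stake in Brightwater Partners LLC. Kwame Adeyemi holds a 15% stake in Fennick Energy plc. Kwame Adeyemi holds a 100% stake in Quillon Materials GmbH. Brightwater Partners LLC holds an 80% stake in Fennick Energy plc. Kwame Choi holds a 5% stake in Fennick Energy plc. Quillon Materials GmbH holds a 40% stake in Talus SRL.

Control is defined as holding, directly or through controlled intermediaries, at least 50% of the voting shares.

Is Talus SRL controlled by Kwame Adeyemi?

Yes

Kwame Adeyemi holds 100% of Quillon, so Kwame Adeyemi controls Quillon.
Kwame Adeyemi holds 70% of Brightwater, so Kwame Adeyemi controls Brightwater.
Brightwater and Quillon together hold 30% + 40% = 70% of Talus, so Kwame Adeyemi controls Talus.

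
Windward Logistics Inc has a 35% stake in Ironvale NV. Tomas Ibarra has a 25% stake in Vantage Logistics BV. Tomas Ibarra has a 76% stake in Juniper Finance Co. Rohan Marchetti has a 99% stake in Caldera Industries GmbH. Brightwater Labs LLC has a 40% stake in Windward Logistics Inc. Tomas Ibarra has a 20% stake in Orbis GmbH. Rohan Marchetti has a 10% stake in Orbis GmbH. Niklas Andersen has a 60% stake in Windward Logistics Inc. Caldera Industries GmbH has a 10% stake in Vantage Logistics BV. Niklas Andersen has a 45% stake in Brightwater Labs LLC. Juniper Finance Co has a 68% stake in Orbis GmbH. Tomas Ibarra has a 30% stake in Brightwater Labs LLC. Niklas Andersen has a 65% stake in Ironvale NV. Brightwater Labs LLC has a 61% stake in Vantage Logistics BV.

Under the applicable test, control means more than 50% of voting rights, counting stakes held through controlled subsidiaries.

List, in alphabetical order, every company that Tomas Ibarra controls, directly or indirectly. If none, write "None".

Juniper Finance Co, Orbis GmbH

Tomas holds 76% of Juniper, so Tomas controls Juniper.
Juniper and Tomas together hold 68% + 20% = 88% of Orbis, so Tomas controls Orbis.
No other company's threshold is met.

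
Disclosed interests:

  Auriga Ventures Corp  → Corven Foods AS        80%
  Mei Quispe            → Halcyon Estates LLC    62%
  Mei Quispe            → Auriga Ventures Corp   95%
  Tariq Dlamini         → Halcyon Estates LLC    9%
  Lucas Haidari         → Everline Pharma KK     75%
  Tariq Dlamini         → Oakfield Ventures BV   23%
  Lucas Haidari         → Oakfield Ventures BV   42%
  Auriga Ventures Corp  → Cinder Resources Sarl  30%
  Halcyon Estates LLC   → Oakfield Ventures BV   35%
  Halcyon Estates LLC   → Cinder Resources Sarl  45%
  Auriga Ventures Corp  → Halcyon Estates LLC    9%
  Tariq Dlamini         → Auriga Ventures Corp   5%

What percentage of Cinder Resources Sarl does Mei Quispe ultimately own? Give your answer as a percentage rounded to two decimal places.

Mei reaches Cinder along 3 paths.
Via Auriga → Halcyon: 95% × 9% × 45% = 3.8475%.
Via Halcyon: 62% × 45% = 27.9%.
Via Auriga: 95% × 30% = 28.5%.
Total: 3.8475% + 27.9% + 28.5% = 60.2475%.
Rounded: 60.25%.

60.25%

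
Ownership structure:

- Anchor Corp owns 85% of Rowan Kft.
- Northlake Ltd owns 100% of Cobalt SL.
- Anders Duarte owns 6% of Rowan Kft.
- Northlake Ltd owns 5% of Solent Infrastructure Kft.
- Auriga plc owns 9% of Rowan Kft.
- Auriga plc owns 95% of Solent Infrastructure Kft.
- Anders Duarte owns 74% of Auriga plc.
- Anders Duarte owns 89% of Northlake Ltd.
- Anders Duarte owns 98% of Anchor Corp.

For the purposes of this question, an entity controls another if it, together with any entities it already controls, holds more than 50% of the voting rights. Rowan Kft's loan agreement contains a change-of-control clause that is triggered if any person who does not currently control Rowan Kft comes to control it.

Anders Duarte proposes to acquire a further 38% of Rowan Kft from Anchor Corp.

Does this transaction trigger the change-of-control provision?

The purchase adds only to Anders's holdings (Anchor's stake shrinks), so Anders is the only person who could newly come to control Rowan.
Anders holds 98% of Anchor, so Anders controls Anchor.
Anders holds 74% of Auriga, so Anders controls Auriga.
Anders and Auriga and Anchor together hold 6% + 9% + 85% = 100% of Rowan, so Anders controls Rowan.
So Anders already controls Rowan before the transaction.
After the purchase, Anders's direct stake in Rowan rises to 6% + 38% = 44%, and Anchor's stake falls to 47%.
Anders controlled Rowan already, so this is not a new person acquiring control; every other person's position is unchanged or reduced.
No new person acquires control, so the clause is not triggered.

No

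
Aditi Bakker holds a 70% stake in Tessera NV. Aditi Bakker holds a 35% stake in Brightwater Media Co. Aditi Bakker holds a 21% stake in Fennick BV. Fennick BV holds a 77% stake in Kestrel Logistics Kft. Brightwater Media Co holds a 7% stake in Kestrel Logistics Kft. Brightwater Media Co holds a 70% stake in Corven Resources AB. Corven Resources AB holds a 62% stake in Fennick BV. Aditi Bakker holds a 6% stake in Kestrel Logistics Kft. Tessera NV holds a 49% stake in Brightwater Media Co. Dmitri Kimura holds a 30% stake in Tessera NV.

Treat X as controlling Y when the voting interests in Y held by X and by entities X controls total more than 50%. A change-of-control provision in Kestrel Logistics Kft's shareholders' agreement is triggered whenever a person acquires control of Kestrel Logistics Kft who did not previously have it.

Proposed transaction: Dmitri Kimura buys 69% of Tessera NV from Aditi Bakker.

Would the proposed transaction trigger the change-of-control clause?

No

The purchase adds only to Dmitri's holdings (Aditi's stake shrinks), so Dmitri is the only person who could newly come to control Kestrel.
Dmitri's largest direct stake is 30% in Tessera, which does not meet the threshold, so Dmitri controls no company.
Neither Dmitri nor any entity Dmitri controls holds any voting interest in Kestrel.
So before the transaction, Dmitri does not control Kestrel.
After the purchase, Dmitri's direct stake in Tessera rises to 30% + 69% = 99%, and Aditi's stake falls to 1%.
Dmitri holds 99% of Tessera, so Dmitri controls Tessera.
After the transaction, neither Dmitri nor any entity Dmitri controls holds a voting interest in Kestrel, so Dmitri still does not control it.
No new person acquires control, so the clause is not triggered.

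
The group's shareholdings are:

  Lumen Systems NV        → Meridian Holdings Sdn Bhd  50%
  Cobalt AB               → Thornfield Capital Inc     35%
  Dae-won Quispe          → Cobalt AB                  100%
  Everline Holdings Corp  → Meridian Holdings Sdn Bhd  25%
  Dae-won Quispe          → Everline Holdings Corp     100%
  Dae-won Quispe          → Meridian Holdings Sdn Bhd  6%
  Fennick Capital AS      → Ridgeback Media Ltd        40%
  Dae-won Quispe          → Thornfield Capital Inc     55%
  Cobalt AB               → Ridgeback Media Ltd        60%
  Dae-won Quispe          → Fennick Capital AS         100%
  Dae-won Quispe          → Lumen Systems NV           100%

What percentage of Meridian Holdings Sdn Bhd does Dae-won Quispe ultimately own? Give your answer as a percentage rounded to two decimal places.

81.00%

Dae-won reaches Meridian along 3 paths.
Via Lumen: 100% × 50% = 50%.
Via Everline: 100% × 25% = 25%.
Direct stake: 6% = 6%.
Total: 50% + 25% + 6% = 81%.
Rounded: 81.00%.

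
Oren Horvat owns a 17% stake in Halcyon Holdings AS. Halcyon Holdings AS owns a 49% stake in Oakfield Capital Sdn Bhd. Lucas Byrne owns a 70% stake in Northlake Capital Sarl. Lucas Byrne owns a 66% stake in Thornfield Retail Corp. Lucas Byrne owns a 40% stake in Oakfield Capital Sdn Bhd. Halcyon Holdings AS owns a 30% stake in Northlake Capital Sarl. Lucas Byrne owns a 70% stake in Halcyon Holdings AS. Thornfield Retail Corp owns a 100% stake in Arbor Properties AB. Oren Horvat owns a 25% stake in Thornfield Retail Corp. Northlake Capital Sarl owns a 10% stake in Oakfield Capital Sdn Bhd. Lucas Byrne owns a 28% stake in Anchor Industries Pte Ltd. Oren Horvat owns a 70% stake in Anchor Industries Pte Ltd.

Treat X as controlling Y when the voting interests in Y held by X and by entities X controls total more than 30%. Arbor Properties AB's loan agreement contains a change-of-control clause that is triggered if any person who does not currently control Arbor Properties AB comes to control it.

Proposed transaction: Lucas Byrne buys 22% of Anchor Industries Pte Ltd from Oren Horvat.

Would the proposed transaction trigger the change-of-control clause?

No

The purchase adds only to Lucas's holdings (Oren's stake shrinks), so Lucas is the only person who could newly come to control Arbor.
Lucas holds 66% of Thornfield, so Lucas controls Thornfield.
Thornfield holds 100% of Arbor, so Lucas controls Arbor.
So Lucas already controls Arbor before the transaction.
After the purchase, Lucas's direct stake in Anchor rises to 28% + 22% = 50%, and Oren's stake falls to 48%.
Lucas controlled Arbor already, so this is not a new person acquiring control; every other person's position is unchanged or reduced.
No new person acquires control, so the clause is not triggered.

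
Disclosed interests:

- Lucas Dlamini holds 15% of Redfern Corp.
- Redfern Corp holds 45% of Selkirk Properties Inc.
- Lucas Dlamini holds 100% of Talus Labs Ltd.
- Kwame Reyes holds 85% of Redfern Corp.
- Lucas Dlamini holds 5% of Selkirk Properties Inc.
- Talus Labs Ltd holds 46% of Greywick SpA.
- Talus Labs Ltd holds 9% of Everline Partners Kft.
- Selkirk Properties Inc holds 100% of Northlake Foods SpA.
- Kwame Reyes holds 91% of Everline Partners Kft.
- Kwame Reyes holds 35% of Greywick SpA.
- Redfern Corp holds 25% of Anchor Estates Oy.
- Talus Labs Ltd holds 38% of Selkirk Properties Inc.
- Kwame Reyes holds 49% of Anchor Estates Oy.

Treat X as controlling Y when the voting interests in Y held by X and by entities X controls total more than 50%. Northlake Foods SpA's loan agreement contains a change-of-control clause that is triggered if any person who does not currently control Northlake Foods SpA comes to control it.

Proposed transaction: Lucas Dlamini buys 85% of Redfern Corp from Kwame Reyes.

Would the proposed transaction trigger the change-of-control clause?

Yes

The purchase adds only to Lucas's holdings (Kwame's stake shrinks), so Lucas is the only person who could newly come to control Northlake.
Lucas holds 100% of Talus, so Lucas controls Talus.
Neither Lucas nor any entity Lucas controls holds any voting interest in Northlake.
So before the transaction, Lucas does not control Northlake.
After the purchase, Lucas's direct stake in Redfern rises to 15% + 85% = 100%, and Kwame's stake falls to 0%.
Lucas holds 100% of Redfern, so Lucas controls Redfern.
Lucas and Talus and Redfern together hold 5% + 38% + 45% = 88% of Selkirk, so Lucas controls Selkirk.
Selkirk holds 100% of Northlake, so Lucas controls Northlake.
Lucas did not control Northlake before and does after, so the clause is triggered.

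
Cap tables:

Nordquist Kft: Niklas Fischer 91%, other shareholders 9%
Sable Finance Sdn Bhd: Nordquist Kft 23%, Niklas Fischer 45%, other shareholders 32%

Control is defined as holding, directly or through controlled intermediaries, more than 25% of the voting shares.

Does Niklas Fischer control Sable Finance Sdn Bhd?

Yes

Niklas holds 91% of Nordquist, so Niklas controls Nordquist.
Nordquist and Niklas together hold 23% + 45% = 68% of Sable, so Niklas controls Sable.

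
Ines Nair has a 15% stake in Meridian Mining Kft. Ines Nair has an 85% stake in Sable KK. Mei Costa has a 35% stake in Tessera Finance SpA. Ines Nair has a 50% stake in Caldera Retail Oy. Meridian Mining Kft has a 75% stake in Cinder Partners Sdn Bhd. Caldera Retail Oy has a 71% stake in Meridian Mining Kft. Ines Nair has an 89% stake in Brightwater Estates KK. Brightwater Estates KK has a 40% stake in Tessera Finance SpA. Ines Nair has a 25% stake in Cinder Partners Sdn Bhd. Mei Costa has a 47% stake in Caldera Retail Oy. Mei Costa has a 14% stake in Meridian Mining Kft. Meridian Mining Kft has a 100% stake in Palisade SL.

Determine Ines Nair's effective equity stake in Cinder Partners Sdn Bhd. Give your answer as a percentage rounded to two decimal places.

62.88%

Ines reaches Cinder along 3 paths.
Direct stake: 25% = 25%.
Via Meridian: 15% × 75% = 11.25%.
Via Caldera → Meridian: 50% × 71% × 75% = 26.625%.
Total: 25% + 11.25% + 26.625% = 62.875%.
Rounded: 62.88%.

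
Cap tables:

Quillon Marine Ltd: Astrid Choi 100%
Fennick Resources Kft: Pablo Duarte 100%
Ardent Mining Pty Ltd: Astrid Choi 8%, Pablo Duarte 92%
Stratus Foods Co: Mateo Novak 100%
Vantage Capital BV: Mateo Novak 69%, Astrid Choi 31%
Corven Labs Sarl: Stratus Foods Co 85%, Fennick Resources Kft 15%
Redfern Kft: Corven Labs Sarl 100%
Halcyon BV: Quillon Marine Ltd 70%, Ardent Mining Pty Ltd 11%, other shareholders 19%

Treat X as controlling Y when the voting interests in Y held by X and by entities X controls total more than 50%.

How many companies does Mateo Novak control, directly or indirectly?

4

Mateo holds 100% of Stratus, so Mateo controls Stratus.
Mateo holds 69% of Vantage, so Mateo controls Vantage.
Stratus holds 85% of Corven, so Mateo controls Corven.
Corven holds 100% of Redfern, so Mateo controls Redfern.
No other company's threshold is met.
Mateo controls 4 companies.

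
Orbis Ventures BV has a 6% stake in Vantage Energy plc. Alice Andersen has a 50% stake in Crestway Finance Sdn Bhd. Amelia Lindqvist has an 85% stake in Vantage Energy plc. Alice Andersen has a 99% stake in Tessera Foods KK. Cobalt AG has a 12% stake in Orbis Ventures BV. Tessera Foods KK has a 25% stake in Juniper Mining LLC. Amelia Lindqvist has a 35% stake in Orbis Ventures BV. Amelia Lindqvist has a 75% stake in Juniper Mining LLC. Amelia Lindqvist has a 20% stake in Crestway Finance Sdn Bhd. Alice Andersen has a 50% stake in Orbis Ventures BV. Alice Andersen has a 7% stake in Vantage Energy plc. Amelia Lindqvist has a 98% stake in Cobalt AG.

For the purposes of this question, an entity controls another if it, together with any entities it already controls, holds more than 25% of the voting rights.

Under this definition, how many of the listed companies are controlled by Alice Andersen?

3

Alice holds 99% of Tessera, so Alice controls Tessera.
Alice holds 50% of Crestway, so Alice controls Crestway.
Alice holds 50% of Orbis, so Alice controls Orbis.
No other company's threshold is met.
Alice controls 3 companies.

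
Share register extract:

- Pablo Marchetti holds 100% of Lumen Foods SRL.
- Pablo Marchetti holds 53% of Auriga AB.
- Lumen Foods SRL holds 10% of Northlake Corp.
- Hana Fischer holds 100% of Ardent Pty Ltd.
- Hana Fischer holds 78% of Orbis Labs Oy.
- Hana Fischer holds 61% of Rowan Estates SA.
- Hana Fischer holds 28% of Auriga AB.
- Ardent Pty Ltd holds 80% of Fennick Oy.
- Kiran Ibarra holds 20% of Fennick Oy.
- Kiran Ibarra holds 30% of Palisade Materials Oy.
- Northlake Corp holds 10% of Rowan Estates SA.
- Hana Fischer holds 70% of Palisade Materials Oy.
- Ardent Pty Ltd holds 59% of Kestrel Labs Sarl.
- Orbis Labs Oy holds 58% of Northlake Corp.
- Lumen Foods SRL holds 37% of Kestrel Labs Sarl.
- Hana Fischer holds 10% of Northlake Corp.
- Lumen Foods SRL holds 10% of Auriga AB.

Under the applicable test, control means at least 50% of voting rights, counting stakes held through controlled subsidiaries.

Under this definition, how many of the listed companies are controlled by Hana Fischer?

Hana holds 100% of Ardent, so Hana controls Ardent.
Hana holds 78% of Orbis, so Hana controls Orbis.
Ardent holds 80% of Fennick, so Hana controls Fennick.
Ardent holds 59% of Kestrel, so Hana controls Kestrel.
Hana and Orbis together hold 10% + 58% = 68% of Northlake, so Hana controls Northlake.
Northlake and Hana together hold 10% + 61% = 71% of Rowan, so Hana controls Rowan.
Hana holds 70% of Palisade, so Hana controls Palisade.
No other company's threshold is met.
Hana controls 7 companies.

7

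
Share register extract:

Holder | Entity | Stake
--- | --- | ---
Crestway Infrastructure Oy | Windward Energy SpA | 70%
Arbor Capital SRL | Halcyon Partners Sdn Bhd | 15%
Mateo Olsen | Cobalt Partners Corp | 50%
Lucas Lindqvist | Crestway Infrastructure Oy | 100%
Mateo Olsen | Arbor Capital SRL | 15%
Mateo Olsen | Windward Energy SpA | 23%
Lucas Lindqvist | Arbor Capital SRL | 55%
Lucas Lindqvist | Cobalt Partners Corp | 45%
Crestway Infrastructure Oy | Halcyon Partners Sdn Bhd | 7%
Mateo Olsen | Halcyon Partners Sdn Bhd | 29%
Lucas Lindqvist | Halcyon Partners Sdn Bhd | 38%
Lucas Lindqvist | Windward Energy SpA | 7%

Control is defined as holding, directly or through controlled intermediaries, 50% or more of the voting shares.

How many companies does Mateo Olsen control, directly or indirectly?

1

Mateo holds 50% of Cobalt, so Mateo controls Cobalt.
No other company's threshold is met.
Mateo controls 1 company.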